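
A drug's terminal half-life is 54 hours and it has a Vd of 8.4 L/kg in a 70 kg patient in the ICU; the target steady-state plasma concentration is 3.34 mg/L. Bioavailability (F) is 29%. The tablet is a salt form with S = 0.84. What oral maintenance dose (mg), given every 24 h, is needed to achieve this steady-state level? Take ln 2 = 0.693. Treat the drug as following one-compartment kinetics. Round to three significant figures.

Vd(total) = 70 kg × 8.4 L/kg = 588.0 L
k = 0.693/54 = 0.01283 h⁻¹, so CL = k·Vd = 0.01283 × 588.0 = 7.544 L/h
D = CL × Css × τ / F / S = 7.544 × 3.34 × 24 / 0.29 / 0.84 = 2482 mg

2480 mg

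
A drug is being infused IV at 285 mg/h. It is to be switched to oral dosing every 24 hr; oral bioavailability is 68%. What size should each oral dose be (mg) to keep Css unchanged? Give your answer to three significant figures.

10100 mg

To maintain the same Css, the systemic dosing rate must be unchanged: F·D/τ = infusion rate.
D = rate × τ / F = 285 × 24 / 0.68 = 10060 mg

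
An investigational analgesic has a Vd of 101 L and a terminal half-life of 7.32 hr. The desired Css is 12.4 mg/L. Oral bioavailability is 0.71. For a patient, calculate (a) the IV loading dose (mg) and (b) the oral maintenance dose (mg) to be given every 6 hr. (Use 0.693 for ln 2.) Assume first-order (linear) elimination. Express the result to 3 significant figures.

LD = Vd × C = 101.0 × 12.4 = 1252 mg
CL = 0.693 × Vd / t½ = 0.693 × 101.0 / 7.32 = 9.562 L/h
D = CL × Css × τ / F = 9.562 × 12.4 × 6 / 0.71 = 1002 mg

(a) 1250 mg; (b) 1000 mg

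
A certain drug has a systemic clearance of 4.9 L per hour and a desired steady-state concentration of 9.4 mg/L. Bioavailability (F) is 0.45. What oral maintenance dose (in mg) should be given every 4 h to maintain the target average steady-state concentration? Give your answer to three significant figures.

D = CL × Css × τ / F = 4.900 × 9.4 × 4 / 0.45 = 409.4 mg

409 mg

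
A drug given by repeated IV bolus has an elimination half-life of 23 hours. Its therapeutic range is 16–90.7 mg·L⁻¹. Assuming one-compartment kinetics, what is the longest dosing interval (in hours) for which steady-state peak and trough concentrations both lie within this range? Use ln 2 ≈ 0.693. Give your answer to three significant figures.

57.6 h

k = 0.693 / t½ = 0.693 / 23 = 0.03013 h⁻¹
Between IV bolus doses, concentration decays as C = C₀·e^(−kτ), so C_peak/C_trough = e^(kτ).
τ_max = ln(C_peak/C_trough) / k = ln(90.7/16) / 0.03013 = 1.735 / 0.03013 = 57.58 h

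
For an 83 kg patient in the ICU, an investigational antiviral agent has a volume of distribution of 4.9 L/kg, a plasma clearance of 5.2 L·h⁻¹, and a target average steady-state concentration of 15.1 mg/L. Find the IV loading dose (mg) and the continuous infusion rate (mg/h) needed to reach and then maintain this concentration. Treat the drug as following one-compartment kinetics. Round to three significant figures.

(a) 6140 mg; (b) 78.5 mg/h

Vd(total) = 83 kg × 4.9 L/kg = 406.7 L
Loading dose = Vd × C = 406.7 × 15.1 = 6141 mg
Maintenance infusion rate = CL × Css = 5.200 × 15.1 = 78.52 mg/h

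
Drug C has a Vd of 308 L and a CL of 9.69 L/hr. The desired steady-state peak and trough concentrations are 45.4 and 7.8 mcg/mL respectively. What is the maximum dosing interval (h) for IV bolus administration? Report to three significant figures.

k = CL / Vd = 9.690 / 308.0 = 0.03146 h⁻¹
Between IV bolus doses, concentration decays as C = C₀·e^(−kτ), so C_peak/C_trough = e^(kτ).
τ_max = ln(C_peak/C_trough) / k = ln(45.4/7.8) / 0.03146 = 1.761 / 0.03146 = 55.98 h

56.0 h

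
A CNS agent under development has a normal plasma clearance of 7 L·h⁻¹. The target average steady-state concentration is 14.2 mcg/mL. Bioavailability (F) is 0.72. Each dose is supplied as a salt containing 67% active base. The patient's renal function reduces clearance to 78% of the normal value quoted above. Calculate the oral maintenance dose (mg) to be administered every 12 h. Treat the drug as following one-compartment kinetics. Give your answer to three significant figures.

1930 mg

Patient clearance = 0.78 × 7.000 = 5.460 L/h
D = CL × Css × τ / F / S = 5.460 × 14.2 × 12 / 0.72 / 0.67 = 1929 mg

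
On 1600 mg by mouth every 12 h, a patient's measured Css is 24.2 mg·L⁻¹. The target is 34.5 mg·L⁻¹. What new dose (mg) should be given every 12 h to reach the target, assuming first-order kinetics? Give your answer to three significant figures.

2280 mg

For first-order elimination, Css ∝ F·D/(CL·τ); F and CL are unchanged, so Css ∝ D/τ.
D₂ = D₁ × (Css,target / Css,current) = 1600 × 34.5/24.2 = 2281 mg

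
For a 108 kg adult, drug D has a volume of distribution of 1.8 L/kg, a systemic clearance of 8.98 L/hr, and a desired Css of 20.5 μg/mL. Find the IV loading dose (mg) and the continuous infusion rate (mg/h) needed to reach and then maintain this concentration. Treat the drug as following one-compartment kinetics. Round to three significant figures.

(a) 3990 mg; (b) 184 mg/h

Vd(total) = 108 kg × 1.8 L/kg = 194.4 L
Loading: fill Vd to C_target → 194.4 L × 20.5 mg/L = 3985 mg
Maintenance infusion rate = CL × Css = 8.980 × 20.5 = 184.1 mg/h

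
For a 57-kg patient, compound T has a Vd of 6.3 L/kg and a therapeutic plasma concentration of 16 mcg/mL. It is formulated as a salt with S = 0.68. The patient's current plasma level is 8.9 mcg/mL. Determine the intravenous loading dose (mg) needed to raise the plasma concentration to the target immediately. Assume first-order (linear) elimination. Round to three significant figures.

Vd(total) = 57 kg × 6.3 L/kg = 359.1 L
The loading dose fills Vd to the target concentration.
Concentration deficit ΔC = 16 − 8.9 = 7.100 mg/L
LD = Vd × ΔC / S = 359.1 × 7.100 / 0.68 = 3749 mg

3750 mg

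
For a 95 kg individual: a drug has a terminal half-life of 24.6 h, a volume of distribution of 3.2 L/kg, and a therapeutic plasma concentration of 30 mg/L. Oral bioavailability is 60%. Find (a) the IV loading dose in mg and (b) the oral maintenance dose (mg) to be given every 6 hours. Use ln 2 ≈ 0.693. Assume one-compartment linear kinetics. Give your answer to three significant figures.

Vd(total) = 95 kg × 3.2 L/kg = 304.0 L
LD = Vd × C = 304.0 × 30 = 9120 mg
CL = 0.693 × Vd / t½ = 0.693 × 304.0 / 24.6 = 8.564 L/h
D = CL × Css × τ / F = 8.564 × 30 × 6 / 0.6 = 2569 mg

(a) 9120 mg; (b) 2570 mg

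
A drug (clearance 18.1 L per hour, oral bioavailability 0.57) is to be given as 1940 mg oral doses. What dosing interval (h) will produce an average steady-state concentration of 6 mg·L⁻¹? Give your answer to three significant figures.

F·D/τ = CL·Css → τ = F·D / (CL·Css).
τ = 0.57 × 1940 / (18.1 × 6) = 10.18 h

10.2 h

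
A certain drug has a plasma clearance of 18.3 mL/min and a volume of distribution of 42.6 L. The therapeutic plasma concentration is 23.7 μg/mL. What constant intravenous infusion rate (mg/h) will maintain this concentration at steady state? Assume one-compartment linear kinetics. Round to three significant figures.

CL = 18.3 mL/min × 60/1000 = 1.098 L/h
Rate = CL × Css = 1.098 × 23.7 = 26.02 mg/h

26.0 mg/h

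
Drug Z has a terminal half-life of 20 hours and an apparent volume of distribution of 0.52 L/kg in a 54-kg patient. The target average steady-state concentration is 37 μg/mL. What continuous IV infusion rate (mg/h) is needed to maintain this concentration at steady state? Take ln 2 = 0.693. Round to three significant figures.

Vd(total) = 54 kg × 0.52 L/kg = 28.08 L
CL = 0.693 × Vd / t½ = 0.693 × 28.08 / 20 = 0.9730 L/h
Infusion rate = CL × Css = 0.9730 × 37 = 36.00 mg/h

36.0 mg/h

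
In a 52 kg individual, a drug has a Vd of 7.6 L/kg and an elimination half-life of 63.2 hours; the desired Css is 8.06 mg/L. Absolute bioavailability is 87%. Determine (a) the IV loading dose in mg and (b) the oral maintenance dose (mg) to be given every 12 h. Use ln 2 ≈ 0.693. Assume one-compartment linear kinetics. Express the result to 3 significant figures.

Vd = 7.6 L/kg × 52 kg = 395.2 L
LD = Vd × C = 395.2 × 8.06 = 3185 mg
CL = 0.693 × Vd / t½ = 0.693 × 395.2 / 63.2 = 4.333 L/h
D = CL × Css × τ / F = 4.333 × 8.06 × 12 / 0.87 = 481.7 mg

(a) 3190 mg; (b) 482 mg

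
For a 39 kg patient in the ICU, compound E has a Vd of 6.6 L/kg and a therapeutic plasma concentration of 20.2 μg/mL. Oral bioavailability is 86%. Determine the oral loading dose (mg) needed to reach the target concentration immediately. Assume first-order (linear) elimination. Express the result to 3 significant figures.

6050 mg

Vd = 6.6 L/kg × 39 kg = 257.4 L
LD = Vd × C / F = 257.4 × 20.20 / 0.86 = 6046 mg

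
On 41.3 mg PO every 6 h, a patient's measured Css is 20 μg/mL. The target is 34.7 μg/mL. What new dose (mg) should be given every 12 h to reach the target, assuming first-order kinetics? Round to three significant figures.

With linear kinetics, Css is proportional to dose rate (D/τ) at fixed clearance.
D₂ = D₁ × (Css,target / Css,current) × (τ₂/τ₁) = 41.3 × (34.7/20) × (12/6) = 143.3 mg

143 mg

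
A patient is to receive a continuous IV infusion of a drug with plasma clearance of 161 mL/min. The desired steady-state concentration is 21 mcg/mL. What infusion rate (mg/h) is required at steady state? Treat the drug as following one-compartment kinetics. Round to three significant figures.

203 mg/h

CL = 161 mL/min × 60/1000 = 9.660 L/h
At steady state, infusion rate equals elimination rate: rate in = CL × Css.
Rate = CL × Css = 9.660 × 21 = 202.9 mg/h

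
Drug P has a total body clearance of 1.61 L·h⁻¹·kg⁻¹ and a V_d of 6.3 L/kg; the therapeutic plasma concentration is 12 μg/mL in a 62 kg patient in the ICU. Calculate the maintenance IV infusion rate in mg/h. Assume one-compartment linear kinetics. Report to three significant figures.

1200 mg/h

CL = 1.61 L·h⁻¹·kg⁻¹ × 62 kg = 99.82 L/h
R₀ = 99.82 × 12 = 1198 mg/h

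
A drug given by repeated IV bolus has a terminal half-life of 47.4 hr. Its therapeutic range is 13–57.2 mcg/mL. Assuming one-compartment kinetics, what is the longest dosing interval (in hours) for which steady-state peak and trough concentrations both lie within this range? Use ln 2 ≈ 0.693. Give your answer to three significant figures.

101 h

k = 0.693 / t½ = 0.693 / 47.4 = 0.01462 h⁻¹
Between IV bolus doses, concentration decays as C = C₀·e^(−kτ), so C_peak/C_trough = e^(kτ).
τ_max = ln(C_peak/C_trough) / k = ln(57.2/13) / 0.01462 = 1.482 / 0.01462 = 101.4 h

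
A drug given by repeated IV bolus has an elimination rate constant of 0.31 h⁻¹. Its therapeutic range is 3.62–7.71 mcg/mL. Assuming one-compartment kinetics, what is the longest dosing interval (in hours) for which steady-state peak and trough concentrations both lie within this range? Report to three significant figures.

Between IV bolus doses, concentration decays as C = C₀·e^(−kτ), so C_peak/C_trough = e^(kτ).
τ_max = ln(C_peak/C_trough) / k = ln(7.71/3.62) / 0.3100 = 0.7560 / 0.3100 = 2.439 h

2.44 h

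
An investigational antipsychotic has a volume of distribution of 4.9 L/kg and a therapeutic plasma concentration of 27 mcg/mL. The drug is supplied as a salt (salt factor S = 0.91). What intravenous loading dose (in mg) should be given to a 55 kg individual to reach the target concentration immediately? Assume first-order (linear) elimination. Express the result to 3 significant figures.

Vd = 4.9 L/kg × 55 kg = 269.5 L
The loading dose fills Vd to the target concentration.
LD = Vd × C / S = 269.5 × 27.00 / 0.91 = 7996 mg

8000 mg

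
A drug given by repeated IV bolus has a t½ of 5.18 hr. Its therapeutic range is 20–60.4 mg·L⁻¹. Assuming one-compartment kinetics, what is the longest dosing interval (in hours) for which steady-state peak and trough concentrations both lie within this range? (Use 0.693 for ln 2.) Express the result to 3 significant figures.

k = 0.693 / t½ = 0.693 / 5.18 = 0.1338 h⁻¹
Between IV bolus doses, concentration decays as C = C₀·e^(−kτ), so C_peak/C_trough = e^(kτ).
τ_max = ln(C_peak/C_trough) / k = ln(60.4/20) / 0.1338 = 1.105 / 0.1338 = 8.259 h

8.26 h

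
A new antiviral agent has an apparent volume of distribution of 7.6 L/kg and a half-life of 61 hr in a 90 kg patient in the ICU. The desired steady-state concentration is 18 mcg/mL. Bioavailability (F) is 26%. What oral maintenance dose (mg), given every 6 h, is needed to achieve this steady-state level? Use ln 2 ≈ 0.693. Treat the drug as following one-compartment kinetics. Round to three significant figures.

Vd(total) = 90 kg × 7.6 L/kg = 684.0 L
CL = ln 2 · Vd / t½ = 0.693 × 684.0 / 61 = 7.771 L/h
D = CL × Css × τ / F = 7.771 × 18 × 6 / 0.26 = 3228 mg

3230 mg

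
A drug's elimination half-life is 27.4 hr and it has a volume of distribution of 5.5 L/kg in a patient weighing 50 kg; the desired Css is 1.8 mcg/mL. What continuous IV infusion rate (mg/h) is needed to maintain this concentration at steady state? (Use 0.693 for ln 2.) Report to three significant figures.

12.5 mg/h

Total Vd = 5.5 × 50 = 275.0 L
CL = ln 2 · Vd / t½ = 0.693 × 275.0 / 27.4 = 6.955 L/h
Infusion rate = CL × Css = 6.955 × 1.8 = 12.52 mg/h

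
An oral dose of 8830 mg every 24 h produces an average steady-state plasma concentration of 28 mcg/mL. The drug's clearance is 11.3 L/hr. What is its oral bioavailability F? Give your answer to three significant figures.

F·D/τ = CL·Css at steady state → F = CL·Css·τ / D.
F = 11.3 × 28 × 24 / 8830 = 0.860

0.860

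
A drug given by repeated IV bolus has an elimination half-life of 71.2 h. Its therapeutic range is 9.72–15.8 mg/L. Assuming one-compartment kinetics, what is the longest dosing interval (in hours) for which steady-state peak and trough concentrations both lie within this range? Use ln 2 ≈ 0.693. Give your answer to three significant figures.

k = 0.693 / t½ = 0.693 / 71.2 = 0.009733 h⁻¹
Between IV bolus doses, concentration decays as C = C₀·e^(−kτ), so C_peak/C_trough = e^(kτ).
τ_max = ln(C_peak/C_trough) / k = ln(15.8/9.72) / 0.009733 = 0.4858 / 0.009733 = 49.91 h

49.9 h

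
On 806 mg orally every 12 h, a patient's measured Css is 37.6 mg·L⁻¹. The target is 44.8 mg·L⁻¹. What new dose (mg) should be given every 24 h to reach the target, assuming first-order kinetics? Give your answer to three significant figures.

For first-order elimination, Css ∝ F·D/(CL·τ); F and CL are unchanged, so Css ∝ D/τ.
D₂ = D₁ × (Css,target / Css,current) × (τ₂/τ₁) = 806 × (44.8/37.6) × (24/12) = 1921 mg

1920 mg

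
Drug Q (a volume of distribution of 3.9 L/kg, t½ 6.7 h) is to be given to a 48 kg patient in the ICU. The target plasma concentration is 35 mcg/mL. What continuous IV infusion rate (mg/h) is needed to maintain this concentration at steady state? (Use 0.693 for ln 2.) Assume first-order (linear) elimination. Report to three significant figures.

Vd = 3.9 L/kg × 48 kg = 187.2 L
k = 0.693/6.7 = 0.1034 h⁻¹, so CL = k·Vd = 0.1034 × 187.2 = 19.36 L/h
Infusion rate = CL × Css = 19.36 × 35 = 677.6 mg/h

678 mg/h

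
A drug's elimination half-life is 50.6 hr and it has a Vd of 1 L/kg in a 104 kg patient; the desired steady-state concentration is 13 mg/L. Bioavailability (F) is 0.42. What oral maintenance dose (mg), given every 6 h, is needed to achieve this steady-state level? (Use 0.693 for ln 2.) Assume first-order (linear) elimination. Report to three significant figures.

Total Vd = 1 × 104 = 104.0 L
k = 0.693/50.6 = 0.01370 h⁻¹, so CL = k·Vd = 0.01370 × 104.0 = 1.425 L/h
D = CL × Css × τ / F = 1.425 × 13 × 6 / 0.42 = 264.6 mg

265 mg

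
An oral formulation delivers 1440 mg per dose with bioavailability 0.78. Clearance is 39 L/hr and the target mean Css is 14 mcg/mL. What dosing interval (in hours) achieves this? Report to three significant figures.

F·D/τ = CL·Css → τ = F·D / (CL·Css).
τ = 0.78 × 1440 / (39 × 14) = 2.057 h

2.06 h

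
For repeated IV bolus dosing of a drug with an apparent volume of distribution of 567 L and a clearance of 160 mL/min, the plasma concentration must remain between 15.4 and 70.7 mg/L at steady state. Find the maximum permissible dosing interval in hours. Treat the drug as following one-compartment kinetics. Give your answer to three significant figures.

Convert clearance: 160 mL/min × 60 min/h ÷ 1000 mL/L = 9.600 L/h
k = CL / Vd = 9.600 / 567.0 = 0.01693 h⁻¹
Between IV bolus doses, concentration decays as C = C₀·e^(−kτ), so C_peak/C_trough = e^(kτ).
τ_max = ln(C_peak/C_trough) / k = ln(70.7/15.4) / 0.01693 = 1.524 / 0.01693 = 90.02 h

90.0 h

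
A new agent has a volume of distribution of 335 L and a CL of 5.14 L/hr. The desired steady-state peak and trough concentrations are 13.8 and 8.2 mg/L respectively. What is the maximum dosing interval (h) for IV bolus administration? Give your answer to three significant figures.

33.9 h

k = CL / Vd = 5.140 / 335.0 = 0.01534 h⁻¹
Between IV bolus doses, concentration decays as C = C₀·e^(−kτ), so C_peak/C_trough = e^(kτ).
τ_max = ln(C_peak/C_trough) / k = ln(13.8/8.2) / 0.01534 = 0.5205 / 0.01534 = 33.93 h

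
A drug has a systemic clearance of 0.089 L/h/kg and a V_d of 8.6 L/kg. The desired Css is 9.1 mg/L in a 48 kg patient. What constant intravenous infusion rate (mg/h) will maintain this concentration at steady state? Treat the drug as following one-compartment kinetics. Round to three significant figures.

38.9 mg/h

CL = 0.089 L/h/kg × 48 kg = 4.272 L/h
Infusion rate = CL · Css = 4.272 L/h × 9.1 mg/L = 38.88 mg/h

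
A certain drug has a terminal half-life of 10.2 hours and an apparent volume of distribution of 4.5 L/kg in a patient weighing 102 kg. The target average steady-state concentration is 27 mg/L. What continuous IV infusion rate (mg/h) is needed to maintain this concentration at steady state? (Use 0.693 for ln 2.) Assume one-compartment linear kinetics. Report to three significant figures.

Vd = 4.5 L/kg × 102 kg = 459.0 L
CL = ln 2 · Vd / t½ = 0.693 × 459.0 / 10.2 = 31.19 L/h
Infusion rate = CL × Css = 31.19 × 27 = 842.1 mg/h

842 mg/h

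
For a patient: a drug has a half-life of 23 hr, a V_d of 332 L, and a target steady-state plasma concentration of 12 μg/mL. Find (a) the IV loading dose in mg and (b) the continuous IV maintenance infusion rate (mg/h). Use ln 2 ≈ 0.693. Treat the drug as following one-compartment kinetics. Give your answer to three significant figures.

LD = Vd × C = 332.0 × 12 = 3984 mg
CL = 0.693 × Vd / t½ = 0.693 × 332.0 / 23 = 10.00 L/h
Infusion rate = CL × Css = 10.00 × 12 = 120.0 mg/h

(a) 3980 mg; (b) 120 mg/h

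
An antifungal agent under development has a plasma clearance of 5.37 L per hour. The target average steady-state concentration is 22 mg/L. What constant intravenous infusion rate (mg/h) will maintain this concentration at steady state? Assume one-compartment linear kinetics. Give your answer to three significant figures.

118 mg/h

R₀ = 5.370 × 22 = 118.1 mg/h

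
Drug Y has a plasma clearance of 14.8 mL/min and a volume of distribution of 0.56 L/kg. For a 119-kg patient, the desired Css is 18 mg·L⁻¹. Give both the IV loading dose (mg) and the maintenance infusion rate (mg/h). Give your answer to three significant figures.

(a) 1200 mg; (b) 16.0 mg/h

Vd = 0.56 L/kg × 119 kg = 66.64 L
LD = Vd · C_target = 66.64 × 18 = 1200 mg
CL = 14.8 mL/min = 14.8 × 0.06 = 0.8880 L/h
Maintenance: replace elimination → rate = CL × Css = 0.8880 × 18 = 15.98 mg/h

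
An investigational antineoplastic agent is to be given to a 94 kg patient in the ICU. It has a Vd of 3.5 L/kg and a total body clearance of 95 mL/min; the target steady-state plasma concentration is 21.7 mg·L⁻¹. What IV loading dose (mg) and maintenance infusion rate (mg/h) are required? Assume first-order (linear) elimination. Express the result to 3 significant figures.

(a) 7140 mg; (b) 124 mg/h

Vd(total) = 94 kg × 3.5 L/kg = 329.0 L
Loading: fill Vd to C_target → 329.0 L × 21.7 mg/L = 7139 mg
CL = 95 mL/min = 95 × 0.06 = 5.700 L/h
Maintenance infusion rate = CL × Css = 5.700 × 21.7 = 123.7 mg/h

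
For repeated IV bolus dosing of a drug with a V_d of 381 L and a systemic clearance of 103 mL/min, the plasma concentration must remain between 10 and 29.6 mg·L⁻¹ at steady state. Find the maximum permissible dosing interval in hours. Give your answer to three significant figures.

CL = 103 mL/min = 103 × 0.06 = 6.180 L/h
k = CL / Vd = 6.180 / 381.0 = 0.01622 h⁻¹
Between IV bolus doses, concentration decays as C = C₀·e^(−kτ), so C_peak/C_trough = e^(kτ).
τ_max = ln(C_peak/C_trough) / k = ln(29.6/10) / 0.01622 = 1.085 / 0.01622 = 66.89 h

66.9 h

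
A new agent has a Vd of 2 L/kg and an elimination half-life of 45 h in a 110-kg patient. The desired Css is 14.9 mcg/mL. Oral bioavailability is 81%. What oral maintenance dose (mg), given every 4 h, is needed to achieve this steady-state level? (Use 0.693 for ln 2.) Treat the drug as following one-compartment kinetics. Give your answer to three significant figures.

Vd(total) = 110 kg × 2 L/kg = 220.0 L
CL = ln 2 · Vd / t½ = 0.693 × 220.0 / 45 = 3.388 L/h
D = CL × Css × τ / F = 3.388 × 14.9 × 4 / 0.81 = 249.3 mg

249 mg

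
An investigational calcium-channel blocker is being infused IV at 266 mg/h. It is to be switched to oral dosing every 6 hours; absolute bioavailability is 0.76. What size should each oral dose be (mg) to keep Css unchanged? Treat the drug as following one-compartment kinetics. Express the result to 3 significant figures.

To maintain the same Css, the systemic dosing rate must be unchanged: F·D/τ = infusion rate.
D = rate × τ / F = 266 × 6 / 0.76 = 2100 mg

2100 mg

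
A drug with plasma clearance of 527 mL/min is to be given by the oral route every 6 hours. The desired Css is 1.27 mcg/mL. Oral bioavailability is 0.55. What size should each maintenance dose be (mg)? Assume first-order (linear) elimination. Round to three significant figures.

CL = 527 mL/min = 527 × 0.06 = 31.62 L/h
D = CL × Css × τ / F = 31.62 × 1.27 × 6 / 0.55 = 438.1 mg

438 mg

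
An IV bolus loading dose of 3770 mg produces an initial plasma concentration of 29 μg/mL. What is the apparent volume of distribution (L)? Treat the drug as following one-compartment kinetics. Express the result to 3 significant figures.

130 L

Immediately after an IV bolus, C₀ = Dose / Vd, so Vd = Dose / C₀.
Vd = 3770 / 29 = 130.0 L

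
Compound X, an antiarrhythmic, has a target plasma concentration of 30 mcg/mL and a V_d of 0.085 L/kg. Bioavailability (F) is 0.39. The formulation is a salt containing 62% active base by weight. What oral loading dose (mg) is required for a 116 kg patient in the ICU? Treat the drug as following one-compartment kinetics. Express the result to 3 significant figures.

1220 mg

Total Vd = 0.085 × 116 = 9.860 L
LD = Vd × C / F / S = 9.860 × 30.00 / 0.39 / 0.62 = 1223 mg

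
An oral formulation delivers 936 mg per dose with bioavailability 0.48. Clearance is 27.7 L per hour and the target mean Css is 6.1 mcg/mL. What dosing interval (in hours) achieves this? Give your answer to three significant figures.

2.66 h

F·D/τ = CL·Css → τ = F·D / (CL·Css).
τ = 0.48 × 936 / (27.7 × 6.1) = 2.659 h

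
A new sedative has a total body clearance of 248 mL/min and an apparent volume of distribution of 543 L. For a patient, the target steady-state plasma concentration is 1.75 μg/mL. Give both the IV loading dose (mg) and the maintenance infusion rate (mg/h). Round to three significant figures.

LD = Vd · C_target = 543.0 × 1.75 = 950.3 mg
CL = 248 mL/min = 248 × 0.06 = 14.88 L/h
Infusion rate = 14.88 L/h × 1.75 mg/L = 26.04 mg/h

(a) 950 mg; (b) 26.0 mg/h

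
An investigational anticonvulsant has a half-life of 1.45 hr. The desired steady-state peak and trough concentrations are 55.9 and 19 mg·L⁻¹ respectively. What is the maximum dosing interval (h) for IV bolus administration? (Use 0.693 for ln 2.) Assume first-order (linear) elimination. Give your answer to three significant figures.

2.26 h

k = 0.693 / t½ = 0.693 / 1.45 = 0.4779 h⁻¹
Between IV bolus doses, concentration decays as C = C₀·e^(−kτ), so C_peak/C_trough = e^(kτ).
τ_max = ln(C_peak/C_trough) / k = ln(55.9/19) / 0.4779 = 1.079 / 0.4779 = 2.258 h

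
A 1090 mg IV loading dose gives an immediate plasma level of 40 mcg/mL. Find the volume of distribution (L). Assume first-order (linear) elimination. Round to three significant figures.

Immediately after an IV bolus, C₀ = Dose / Vd, so Vd = Dose / C₀.
Vd = 1090 / 40 = 27.25 L

27.3 L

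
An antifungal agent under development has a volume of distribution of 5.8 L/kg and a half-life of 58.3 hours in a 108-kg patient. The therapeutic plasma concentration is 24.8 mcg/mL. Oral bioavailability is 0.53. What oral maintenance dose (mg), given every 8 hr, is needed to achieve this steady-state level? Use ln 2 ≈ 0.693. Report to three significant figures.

Total Vd = 5.8 × 108 = 626.4 L
CL = 0.693 × Vd / t½ = 0.693 × 626.4 / 58.3 = 7.446 L/h
D = CL × Css × τ / F = 7.446 × 24.8 × 8 / 0.53 = 2787 mg

2790 mg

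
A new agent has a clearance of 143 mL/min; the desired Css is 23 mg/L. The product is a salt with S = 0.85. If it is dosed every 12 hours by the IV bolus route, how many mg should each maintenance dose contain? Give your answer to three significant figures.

2790 mg

CL = 143 mL/min × 60/1000 = 8.580 L/h
At steady state, dose per interval replaces the amount cleared in that interval: S·D/τ = CL·Css.
D = CL × Css × τ / S = 8.580 × 23 × 12 / 0.85 = 2786 mg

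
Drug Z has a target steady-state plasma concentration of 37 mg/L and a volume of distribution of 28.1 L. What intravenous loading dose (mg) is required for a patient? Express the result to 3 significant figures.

1040 mg

LD = Vd × C = 28.10 × 37.00 = 1040 mg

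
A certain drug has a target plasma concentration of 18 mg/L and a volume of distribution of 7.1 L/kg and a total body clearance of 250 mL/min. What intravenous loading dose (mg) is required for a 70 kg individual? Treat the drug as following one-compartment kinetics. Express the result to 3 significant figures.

8950 mg

Vd = 7.1 L/kg × 70 kg = 497.0 L
The loading dose fills Vd to the target concentration.
LD = Vd × C = 497.0 × 18.00 = 8946 mg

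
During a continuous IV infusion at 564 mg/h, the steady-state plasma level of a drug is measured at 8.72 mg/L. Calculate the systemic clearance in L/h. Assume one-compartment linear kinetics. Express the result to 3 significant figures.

At steady state, infusion rate = CL × Css, so CL = rate / Css.
CL = 564 / 8.72 = 64.68 L/h

64.7 L/h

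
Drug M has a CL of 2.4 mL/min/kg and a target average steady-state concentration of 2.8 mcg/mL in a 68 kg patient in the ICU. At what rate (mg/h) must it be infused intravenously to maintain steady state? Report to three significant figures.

CL = 2.4 mL/min/kg × 68 kg = 163.2 mL/min = 163.2 × 60/1000 = 9.792 L/h
At steady state, infusion rate equals elimination rate: rate in = CL × Css.
Rate = CL × Css = 9.792 × 2.8 = 27.42 mg/h

27.4 mg/h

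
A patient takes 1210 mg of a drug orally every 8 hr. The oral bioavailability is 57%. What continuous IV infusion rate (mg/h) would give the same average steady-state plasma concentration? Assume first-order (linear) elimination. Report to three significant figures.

86.2 mg/h

Equivalent systemic input: infusion rate = F·D/τ.
Rate = 0.57 × 1210 / 8 = 86.21 mg/h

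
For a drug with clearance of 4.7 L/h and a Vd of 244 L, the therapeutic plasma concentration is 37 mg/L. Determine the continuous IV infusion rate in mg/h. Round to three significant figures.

Vd does not affect the maintenance rate; only clearance governs steady-state input.
R₀ = 4.700 × 37 = 173.9 mg/h

174 mg/h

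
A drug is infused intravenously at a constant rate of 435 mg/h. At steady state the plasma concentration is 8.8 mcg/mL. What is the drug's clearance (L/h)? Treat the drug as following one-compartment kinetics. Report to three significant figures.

At steady state, infusion rate = CL × Css, so CL = rate / Css.
CL = 435 / 8.8 = 49.43 L/h

49.4 L/h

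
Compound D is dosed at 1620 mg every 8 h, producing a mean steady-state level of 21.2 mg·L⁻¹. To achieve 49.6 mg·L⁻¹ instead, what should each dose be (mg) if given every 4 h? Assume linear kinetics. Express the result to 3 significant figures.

For first-order elimination, Css ∝ F·D/(CL·τ); F and CL are unchanged, so Css ∝ D/τ.
D₂ = D₁ × (Css,target / Css,current) × (τ₂/τ₁) = 1620 × (49.6/21.2) × (4/8) = 1895 mg

1900 mg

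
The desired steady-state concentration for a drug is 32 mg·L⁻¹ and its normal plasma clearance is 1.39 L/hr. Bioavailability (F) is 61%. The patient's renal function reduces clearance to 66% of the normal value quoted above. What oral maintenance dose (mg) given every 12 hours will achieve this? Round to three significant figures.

578 mg

Patient clearance = 0.66 × 1.390 = 0.9174 L/h
D = CL × Css × τ / F = 0.9174 × 32 × 12 / 0.61 = 577.5 mg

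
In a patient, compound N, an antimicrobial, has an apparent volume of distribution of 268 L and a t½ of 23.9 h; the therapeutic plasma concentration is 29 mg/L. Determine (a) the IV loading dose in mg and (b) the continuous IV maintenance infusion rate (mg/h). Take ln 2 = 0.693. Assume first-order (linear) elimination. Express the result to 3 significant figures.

(a) 7770 mg; (b) 225 mg/h

LD = Vd × C = 268.0 × 29 = 7772 mg
CL = 0.693 × Vd / t½ = 0.693 × 268.0 / 23.9 = 7.771 L/h
Infusion rate = CL × Css = 7.771 × 29 = 225.4 mg/h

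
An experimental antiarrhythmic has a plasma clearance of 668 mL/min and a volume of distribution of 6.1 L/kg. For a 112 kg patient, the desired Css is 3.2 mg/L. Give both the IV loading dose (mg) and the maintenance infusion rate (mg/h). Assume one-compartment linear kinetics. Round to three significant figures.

Total Vd = 6.1 × 112 = 683.2 L
LD = Vd · C_target = 683.2 × 3.2 = 2186 mg
CL = 668 mL/min = 668 × 0.06 = 40.08 L/h
Maintenance: replace elimination → rate = CL × Css = 40.08 × 3.2 = 128.3 mg/h

(a) 2190 mg; (b) 128 mg/h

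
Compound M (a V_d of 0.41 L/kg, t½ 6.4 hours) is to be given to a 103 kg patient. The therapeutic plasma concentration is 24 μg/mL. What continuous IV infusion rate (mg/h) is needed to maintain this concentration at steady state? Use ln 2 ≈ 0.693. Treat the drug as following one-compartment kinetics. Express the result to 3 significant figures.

Vd = 0.41 L/kg × 103 kg = 42.23 L
CL = 0.693 × Vd / t½ = 0.693 × 42.23 / 6.4 = 4.573 L/h
Infusion rate = CL × Css = 4.573 × 24 = 109.8 mg/h

110 mg/h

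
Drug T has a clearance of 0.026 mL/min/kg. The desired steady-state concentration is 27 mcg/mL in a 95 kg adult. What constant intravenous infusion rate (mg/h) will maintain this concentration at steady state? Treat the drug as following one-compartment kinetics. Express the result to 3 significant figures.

CL = 0.026 mL/min/kg × 95 kg = 2.470 mL/min = 2.470 × 60/1000 = 0.1482 L/h
Infusion rate = CL · Css = 0.1482 L/h × 27 mg/L = 4.001 mg/h

4.00 mg/h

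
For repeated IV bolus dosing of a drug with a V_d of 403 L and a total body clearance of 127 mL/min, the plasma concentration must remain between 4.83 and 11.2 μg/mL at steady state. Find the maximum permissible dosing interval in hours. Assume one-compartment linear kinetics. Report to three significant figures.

44.5 h

Convert clearance: 127 mL/min × 60 min/h ÷ 1000 mL/L = 7.620 L/h
k = CL / Vd = 7.620 / 403.0 = 0.01891 h⁻¹
Between IV bolus doses, concentration decays as C = C₀·e^(−kτ), so C_peak/C_trough = e^(kτ).
τ_max = ln(C_peak/C_trough) / k = ln(11.2/4.83) / 0.01891 = 0.8411 / 0.01891 = 44.48 h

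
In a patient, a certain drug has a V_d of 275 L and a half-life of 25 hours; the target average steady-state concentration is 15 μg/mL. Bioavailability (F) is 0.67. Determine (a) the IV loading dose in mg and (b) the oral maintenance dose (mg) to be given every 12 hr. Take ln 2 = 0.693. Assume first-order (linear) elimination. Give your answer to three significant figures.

(a) 4130 mg; (b) 2050 mg

LD = Vd × C = 275.0 × 15 = 4125 mg
CL = 0.693 × Vd / t½ = 0.693 × 275.0 / 25 = 7.623 L/h
D = CL × Css × τ / F = 7.623 × 15 × 12 / 0.67 = 2048 mg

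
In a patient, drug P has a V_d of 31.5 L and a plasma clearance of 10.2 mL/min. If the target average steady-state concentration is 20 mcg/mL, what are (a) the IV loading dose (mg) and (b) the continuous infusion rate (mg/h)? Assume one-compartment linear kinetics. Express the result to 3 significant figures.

(a) 630 mg; (b) 12.2 mg/h

LD = Vd · C_target = 31.50 × 20 = 630.0 mg
Convert clearance: 10.2 mL/min × 60 min/h ÷ 1000 mL/L = 0.6120 L/h
Infusion rate = 0.6120 L/h × 20 mg/L = 12.24 mg/h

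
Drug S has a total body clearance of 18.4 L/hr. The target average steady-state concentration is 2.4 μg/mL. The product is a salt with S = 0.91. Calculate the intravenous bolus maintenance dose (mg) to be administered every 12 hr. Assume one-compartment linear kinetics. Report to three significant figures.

D = CL × Css × τ / S = 18.40 × 2.4 × 12 / 0.91 = 582.3 mg

582 mg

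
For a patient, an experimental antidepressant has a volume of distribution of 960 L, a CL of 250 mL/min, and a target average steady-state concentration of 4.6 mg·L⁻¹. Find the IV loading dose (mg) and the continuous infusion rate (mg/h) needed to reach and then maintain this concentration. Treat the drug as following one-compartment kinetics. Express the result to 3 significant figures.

(a) 4420 mg; (b) 69.0 mg/h

Loading: fill Vd to C_target → 960.0 L × 4.6 mg/L = 4416 mg
CL = 250 mL/min × 60/1000 = 15.00 L/h
Maintenance: replace elimination → rate = CL × Css = 15.00 × 4.6 = 69.00 mg/h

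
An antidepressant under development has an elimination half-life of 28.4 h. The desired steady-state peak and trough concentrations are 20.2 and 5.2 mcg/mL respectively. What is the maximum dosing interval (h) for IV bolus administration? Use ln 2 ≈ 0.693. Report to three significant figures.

55.6 h

k = 0.693 / t½ = 0.693 / 28.4 = 0.02440 h⁻¹
Between IV bolus doses, concentration decays as C = C₀·e^(−kτ), so C_peak/C_trough = e^(kτ).
τ_max = ln(C_peak/C_trough) / k = ln(20.2/5.2) / 0.02440 = 1.357 / 0.02440 = 55.61 h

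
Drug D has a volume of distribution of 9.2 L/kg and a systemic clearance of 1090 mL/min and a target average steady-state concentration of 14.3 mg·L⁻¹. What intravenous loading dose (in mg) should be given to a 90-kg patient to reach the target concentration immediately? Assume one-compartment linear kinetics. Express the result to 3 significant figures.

Total Vd = 9.2 × 90 = 828.0 L
LD is governed by Vd — clearance does not enter the loading-dose calculation.
LD = Vd × C = 828.0 × 14.30 = 11840 mg

11800 mg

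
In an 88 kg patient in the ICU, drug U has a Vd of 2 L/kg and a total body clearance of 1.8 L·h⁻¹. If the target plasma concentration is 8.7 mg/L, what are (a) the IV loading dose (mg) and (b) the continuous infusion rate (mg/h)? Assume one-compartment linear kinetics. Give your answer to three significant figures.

Vd = 2 L/kg × 88 kg = 176.0 L
Loading dose = Vd × C = 176.0 × 8.7 = 1531 mg
Infusion rate = 1.800 L/h × 8.7 mg/L = 15.66 mg/h

(a) 1530 mg; (b) 15.7 mg/h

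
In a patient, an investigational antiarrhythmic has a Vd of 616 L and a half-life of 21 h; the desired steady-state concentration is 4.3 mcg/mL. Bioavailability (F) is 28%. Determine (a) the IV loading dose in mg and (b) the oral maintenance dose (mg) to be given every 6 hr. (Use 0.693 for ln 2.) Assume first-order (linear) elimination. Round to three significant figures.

LD = Vd × C = 616.0 × 4.3 = 2649 mg
CL = 0.693 × Vd / t½ = 0.693 × 616.0 / 21 = 20.33 L/h
D = CL × Css × τ / F = 20.33 × 4.3 × 6 / 0.28 = 1873 mg

(a) 2650 mg; (b) 1870 mg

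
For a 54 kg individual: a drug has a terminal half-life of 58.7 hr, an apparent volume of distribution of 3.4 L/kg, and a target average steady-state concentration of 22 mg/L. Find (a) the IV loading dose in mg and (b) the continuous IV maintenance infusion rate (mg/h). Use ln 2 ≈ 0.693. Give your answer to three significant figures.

Vd(total) = 54 kg × 3.4 L/kg = 183.6 L
LD = Vd × C = 183.6 × 22 = 4039 mg
CL = 0.693 × Vd / t½ = 0.693 × 183.6 / 58.7 = 2.168 L/h
Infusion rate = CL × Css = 2.168 × 22 = 47.70 mg/h

(a) 4040 mg; (b) 47.7 mg/h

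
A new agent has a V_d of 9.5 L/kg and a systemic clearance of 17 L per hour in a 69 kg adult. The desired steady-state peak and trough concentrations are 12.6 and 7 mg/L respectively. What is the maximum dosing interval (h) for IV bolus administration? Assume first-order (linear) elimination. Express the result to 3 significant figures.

Vd = 9.5 L/kg × 69 kg = 655.5 L
k = CL / Vd = 17.00 / 655.5 = 0.02593 h⁻¹
Between IV bolus doses, concentration decays as C = C₀·e^(−kτ), so C_peak/C_trough = e^(kτ).
τ_max = ln(C_peak/C_trough) / k = ln(12.6/7) / 0.02593 = 0.5878 / 0.02593 = 22.67 h

22.7 h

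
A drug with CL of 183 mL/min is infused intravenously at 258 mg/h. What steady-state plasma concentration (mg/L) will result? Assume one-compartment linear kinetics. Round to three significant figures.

Convert clearance: 183 mL/min × 60 min/h ÷ 1000 mL/L = 10.98 L/h
Css = rate / CL = 258 / 10.98 = 23.50 mg/L

23.5 mg/L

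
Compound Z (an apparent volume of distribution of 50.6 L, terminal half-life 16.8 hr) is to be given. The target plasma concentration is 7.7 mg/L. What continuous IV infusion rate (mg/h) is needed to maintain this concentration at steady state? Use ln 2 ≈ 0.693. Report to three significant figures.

16.1 mg/h

CL = ln 2 · Vd / t½ = 0.693 × 50.60 / 16.8 = 2.087 L/h
Infusion rate = CL × Css = 2.087 × 7.7 = 16.07 mg/h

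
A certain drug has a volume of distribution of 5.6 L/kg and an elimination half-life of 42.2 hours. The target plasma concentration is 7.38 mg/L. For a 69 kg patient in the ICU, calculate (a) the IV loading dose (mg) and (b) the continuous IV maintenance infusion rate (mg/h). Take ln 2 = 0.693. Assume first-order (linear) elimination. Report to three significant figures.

(a) 2850 mg; (b) 46.8 mg/h

Vd(total) = 69 kg × 5.6 L/kg = 386.4 L
LD = Vd × C = 386.4 × 7.38 = 2852 mg
CL = 0.693 × Vd / t½ = 0.693 × 386.4 / 42.2 = 6.345 L/h
Infusion rate = CL × Css = 6.345 × 7.38 = 46.83 mg/h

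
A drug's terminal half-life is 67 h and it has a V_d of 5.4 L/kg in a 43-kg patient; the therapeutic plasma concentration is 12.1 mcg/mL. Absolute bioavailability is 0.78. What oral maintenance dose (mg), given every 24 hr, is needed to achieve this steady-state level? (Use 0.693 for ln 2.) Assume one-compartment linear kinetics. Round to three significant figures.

894 mg

Vd = 5.4 L/kg × 43 kg = 232.2 L
CL = ln 2 · Vd / t½ = 0.693 × 232.2 / 67 = 2.402 L/h
D = CL × Css × τ / F = 2.402 × 12.1 × 24 / 0.78 = 894.3 mg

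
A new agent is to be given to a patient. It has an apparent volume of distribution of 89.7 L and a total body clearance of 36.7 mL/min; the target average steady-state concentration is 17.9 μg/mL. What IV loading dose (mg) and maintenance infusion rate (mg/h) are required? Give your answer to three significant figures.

(a) 1610 mg; (b) 39.4 mg/h

Loading dose = Vd × C = 89.70 × 17.9 = 1606 mg
CL = 36.7 mL/min × 60/1000 = 2.202 L/h
Maintenance infusion rate = CL × Css = 2.202 × 17.9 = 39.42 mg/h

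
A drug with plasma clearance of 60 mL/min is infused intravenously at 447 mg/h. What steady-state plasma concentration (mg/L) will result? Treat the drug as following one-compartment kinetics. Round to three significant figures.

Convert clearance: 60 mL/min × 60 min/h ÷ 1000 mL/L = 3.600 L/h
Css = rate / CL = 447 / 3.600 = 124.2 mg/L

124 mg/L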